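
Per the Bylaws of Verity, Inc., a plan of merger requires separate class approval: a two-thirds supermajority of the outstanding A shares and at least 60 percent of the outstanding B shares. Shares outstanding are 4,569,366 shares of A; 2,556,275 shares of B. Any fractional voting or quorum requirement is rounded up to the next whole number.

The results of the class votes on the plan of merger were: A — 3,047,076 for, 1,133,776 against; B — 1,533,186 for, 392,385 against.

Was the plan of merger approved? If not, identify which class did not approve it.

A: 2/3 of 4569366 = 3046244; 3,046,244 required, 3,047,076 in favor — approved.
B: 3/5 of 2556275 = 1533765; 1,533,765 required, 1,533,186 in favor — not approved.

Not approved — the B shares did not give the required vote.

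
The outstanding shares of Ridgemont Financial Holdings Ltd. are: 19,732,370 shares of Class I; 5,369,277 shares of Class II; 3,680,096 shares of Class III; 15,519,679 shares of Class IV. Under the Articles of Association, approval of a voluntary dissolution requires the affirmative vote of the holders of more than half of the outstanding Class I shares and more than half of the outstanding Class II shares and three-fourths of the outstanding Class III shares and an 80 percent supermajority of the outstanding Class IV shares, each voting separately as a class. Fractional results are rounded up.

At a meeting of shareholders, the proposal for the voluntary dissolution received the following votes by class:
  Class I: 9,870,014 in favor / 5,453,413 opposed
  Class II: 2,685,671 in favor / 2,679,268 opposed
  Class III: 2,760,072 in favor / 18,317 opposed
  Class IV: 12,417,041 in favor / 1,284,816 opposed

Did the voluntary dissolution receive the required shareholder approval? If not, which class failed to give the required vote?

Approved — every class gave the required vote.

Class I: a majority of 19732370 is 9866186; 9,866,186 required, 9,870,014 in favor — approved.
Class II: a majority of 5369277 is 2684639; 2,684,639 required, 2,685,671 in favor — approved.
Class III: 3/4 of 3680096 = 2760072; 2,760,072 required, 2,760,072 in favor — approved.
Class IV: 4/5 of 15519679 = 12415743.20, rounded up to 12415744; 12,415,744 required, 12,417,041 in favor — approved.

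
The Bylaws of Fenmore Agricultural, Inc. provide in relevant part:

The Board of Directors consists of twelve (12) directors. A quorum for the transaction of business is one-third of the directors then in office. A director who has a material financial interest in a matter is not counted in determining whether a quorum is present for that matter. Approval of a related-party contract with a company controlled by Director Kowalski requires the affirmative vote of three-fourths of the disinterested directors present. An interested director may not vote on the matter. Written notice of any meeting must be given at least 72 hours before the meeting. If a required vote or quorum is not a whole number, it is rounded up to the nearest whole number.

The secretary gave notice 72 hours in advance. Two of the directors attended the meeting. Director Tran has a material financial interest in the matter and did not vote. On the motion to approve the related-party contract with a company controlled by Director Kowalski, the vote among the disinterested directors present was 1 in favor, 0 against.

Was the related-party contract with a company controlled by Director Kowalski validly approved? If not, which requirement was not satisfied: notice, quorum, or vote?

Notice: 72 hours given; 72 required (72 ≥ 72). Satisfied.
Quorum: 2 present, but the 1 interested director does not count, leaving 1. Quorum is 4. Not satisfied.
Vote: the related-party contract with a company controlled by Director Kowalski requires three-fourths of the disinterested directors present (2 − 1 = 1). 3/4 of 1 = 0.75, rounded up to 1, so 1 affirmative vote is needed; 1 voted in favor. Satisfied. (Moot — without a quorum no business can be validly transacted.)

Invalid — quorum requirement not satisfied.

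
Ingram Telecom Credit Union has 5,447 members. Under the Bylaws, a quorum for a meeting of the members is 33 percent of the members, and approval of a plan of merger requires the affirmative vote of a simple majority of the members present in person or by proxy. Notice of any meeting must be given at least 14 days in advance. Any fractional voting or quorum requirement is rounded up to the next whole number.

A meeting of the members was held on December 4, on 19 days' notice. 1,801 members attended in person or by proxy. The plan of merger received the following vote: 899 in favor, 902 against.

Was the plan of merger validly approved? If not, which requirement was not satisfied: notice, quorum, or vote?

Invalid — vote requirement not satisfied.

Notice: 19 days given; 14 required. Satisfied.
Quorum: 33% of 5,447 = 1,797.51, rounded up to 1,798; 1,801 present. Satisfied.
Vote: requires a majority of those present (1,801); a majority of 1801 is 901, so 901 needed; 899 in favor. Not satisfied.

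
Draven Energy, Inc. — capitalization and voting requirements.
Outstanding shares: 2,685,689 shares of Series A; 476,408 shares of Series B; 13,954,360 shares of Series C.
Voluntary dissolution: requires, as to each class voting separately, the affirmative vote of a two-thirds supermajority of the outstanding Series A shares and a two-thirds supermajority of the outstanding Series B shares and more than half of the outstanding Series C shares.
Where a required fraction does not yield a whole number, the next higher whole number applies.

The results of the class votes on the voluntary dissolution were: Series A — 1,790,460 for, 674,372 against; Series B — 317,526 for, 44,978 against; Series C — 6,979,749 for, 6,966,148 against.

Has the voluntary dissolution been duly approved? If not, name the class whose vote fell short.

Series A: 2/3 of 2685689 = 1790459.33, rounded up to 1790460; 1,790,460 required, 1,790,460 in favor — approved.
Series B: 2/3 of 476408 = 317605.33, rounded up to 317606; 317,606 required, 317,526 in favor — not approved.
Series C: a majority of 13954360 is 6977181; 6,977,181 required, 6,979,749 in favor — approved.

Not approved — the Series B shares did not give the required vote.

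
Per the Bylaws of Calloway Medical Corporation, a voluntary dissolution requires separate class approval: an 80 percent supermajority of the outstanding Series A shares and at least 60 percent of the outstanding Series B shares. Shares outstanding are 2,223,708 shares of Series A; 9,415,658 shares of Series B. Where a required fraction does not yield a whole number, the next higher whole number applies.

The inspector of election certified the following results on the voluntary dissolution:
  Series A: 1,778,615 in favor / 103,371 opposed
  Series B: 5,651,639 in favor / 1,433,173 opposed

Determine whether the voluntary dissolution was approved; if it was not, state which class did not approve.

Series A: 4/5 of 2223708 = 1778966.40, rounded up to 1778967; 1,778,967 required, 1,778,615 in favor — not approved.
Series B: 3/5 of 9415658 = 5649394.80, rounded up to 5649395; 5,649,395 required, 5,651,639 in favor — approved.

Not approved — the Series A shares did not give the required vote.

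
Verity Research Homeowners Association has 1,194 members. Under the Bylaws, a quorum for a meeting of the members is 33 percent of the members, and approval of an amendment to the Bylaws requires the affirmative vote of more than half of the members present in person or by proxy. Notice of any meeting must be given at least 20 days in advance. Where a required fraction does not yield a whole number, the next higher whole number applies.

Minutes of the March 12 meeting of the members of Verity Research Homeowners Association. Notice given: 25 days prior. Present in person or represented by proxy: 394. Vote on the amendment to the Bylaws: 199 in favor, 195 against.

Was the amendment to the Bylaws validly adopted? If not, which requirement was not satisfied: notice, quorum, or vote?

Notice: 25 days given; 20 required. Satisfied.
Quorum: 33% of 1,194 = 394.02, rounded up to 395; 394 present. Not satisfied.
Vote: requires a majority of those present (394); a majority of 394 is 198, so 198 needed; 199 in favor. Satisfied.

Invalid — quorum requirement not satisfied.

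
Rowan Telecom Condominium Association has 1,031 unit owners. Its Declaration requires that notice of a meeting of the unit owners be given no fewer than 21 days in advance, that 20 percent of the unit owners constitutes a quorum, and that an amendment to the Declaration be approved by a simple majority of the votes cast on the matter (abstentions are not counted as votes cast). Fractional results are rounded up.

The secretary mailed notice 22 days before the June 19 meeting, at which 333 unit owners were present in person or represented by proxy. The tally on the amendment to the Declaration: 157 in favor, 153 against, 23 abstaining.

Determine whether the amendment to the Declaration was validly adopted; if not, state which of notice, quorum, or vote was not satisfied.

Valid — all requirements satisfied.

Notice: 22 days given; 21 required. Satisfied.
Quorum: 20% of 1,031 = 206.20, rounded up to 207; 333 present. Satisfied.
Vote: requires a majority of the votes cast (333 − 23 abstaining = 310); a majority of 310 is 156, so 156 needed; 157 in favor. Satisfied.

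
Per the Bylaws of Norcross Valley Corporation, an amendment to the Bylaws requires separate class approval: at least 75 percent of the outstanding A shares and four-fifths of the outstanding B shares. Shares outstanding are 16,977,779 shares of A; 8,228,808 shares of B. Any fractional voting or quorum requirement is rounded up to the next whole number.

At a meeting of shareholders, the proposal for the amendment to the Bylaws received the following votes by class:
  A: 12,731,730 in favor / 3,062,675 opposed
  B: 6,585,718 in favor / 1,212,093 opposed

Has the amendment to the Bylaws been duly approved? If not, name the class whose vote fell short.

Not approved — the A shares did not give the required vote.

A: 3/4 of 16977779 = 12733334.25, rounded up to 12733335; 12,733,335 required, 12,731,730 in favor — not approved.
B: 4/5 of 8228808 = 6583046.40, rounded up to 6583047; 6,583,047 required, 6,585,718 in favor — approved.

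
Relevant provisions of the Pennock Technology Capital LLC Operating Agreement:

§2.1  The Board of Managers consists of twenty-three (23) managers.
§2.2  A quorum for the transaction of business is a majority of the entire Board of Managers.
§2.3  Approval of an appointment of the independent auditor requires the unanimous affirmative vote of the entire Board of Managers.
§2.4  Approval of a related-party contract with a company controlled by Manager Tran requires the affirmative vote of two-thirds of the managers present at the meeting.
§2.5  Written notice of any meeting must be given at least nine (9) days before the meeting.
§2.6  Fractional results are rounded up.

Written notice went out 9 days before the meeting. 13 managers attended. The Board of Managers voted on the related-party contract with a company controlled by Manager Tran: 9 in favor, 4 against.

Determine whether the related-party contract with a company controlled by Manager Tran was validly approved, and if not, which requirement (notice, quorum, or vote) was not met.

Notice: 9 days given; 9 required (9 ≥ 9). Satisfied.
Quorum: 13 present; quorum is 12. Satisfied.
Vote: the related-party contract with a company controlled by Manager Tran requires two-thirds of the managers present (13). 2/3 of 13 = 8.67, rounded up to 9, so 9 affirmative votes are needed; 9 voted in favor. Satisfied.

Valid — all requirements satisfied.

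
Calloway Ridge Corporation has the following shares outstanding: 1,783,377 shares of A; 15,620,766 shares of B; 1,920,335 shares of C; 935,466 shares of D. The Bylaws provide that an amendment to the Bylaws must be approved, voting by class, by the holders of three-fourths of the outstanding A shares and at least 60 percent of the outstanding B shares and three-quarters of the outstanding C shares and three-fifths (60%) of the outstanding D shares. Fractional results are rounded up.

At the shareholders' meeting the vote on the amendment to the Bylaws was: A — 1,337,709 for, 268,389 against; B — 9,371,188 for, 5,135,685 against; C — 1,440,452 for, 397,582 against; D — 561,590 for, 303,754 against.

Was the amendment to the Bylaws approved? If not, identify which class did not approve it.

Not approved — the B shares did not give the required vote.

A: 3/4 of 1783377 = 1337532.75, rounded up to 1337533; 1,337,533 required, 1,337,709 in favor — approved.
B: 3/5 of 15620766 = 9372459.60, rounded up to 9372460; 9,372,460 required, 9,371,188 in favor — not approved.
C: 3/4 of 1920335 = 1440251.25, rounded up to 1440252; 1,440,252 required, 1,440,452 in favor — approved.
D: 3/5 of 935466 = 561279.60, rounded up to 561280; 561,280 required, 561,590 in favor — approved.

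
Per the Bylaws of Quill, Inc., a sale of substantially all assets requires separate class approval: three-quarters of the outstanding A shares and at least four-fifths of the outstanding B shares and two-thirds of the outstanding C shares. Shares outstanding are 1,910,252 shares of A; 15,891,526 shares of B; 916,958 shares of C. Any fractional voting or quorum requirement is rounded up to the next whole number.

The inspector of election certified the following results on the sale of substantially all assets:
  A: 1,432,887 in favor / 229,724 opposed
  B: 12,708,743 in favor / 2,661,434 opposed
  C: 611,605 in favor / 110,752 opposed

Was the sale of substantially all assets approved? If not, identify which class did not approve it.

A: 3/4 of 1910252 = 1432689; 1,432,689 required, 1,432,887 in favor — approved.
B: 4/5 of 15891526 = 12713220.80, rounded up to 12713221; 12,713,221 required, 12,708,743 in favor — not approved.
C: 2/3 of 916958 = 611305.33, rounded up to 611306; 611,306 required, 611,605 in favor — approved.

Not approved — the B shares did not give the required vote.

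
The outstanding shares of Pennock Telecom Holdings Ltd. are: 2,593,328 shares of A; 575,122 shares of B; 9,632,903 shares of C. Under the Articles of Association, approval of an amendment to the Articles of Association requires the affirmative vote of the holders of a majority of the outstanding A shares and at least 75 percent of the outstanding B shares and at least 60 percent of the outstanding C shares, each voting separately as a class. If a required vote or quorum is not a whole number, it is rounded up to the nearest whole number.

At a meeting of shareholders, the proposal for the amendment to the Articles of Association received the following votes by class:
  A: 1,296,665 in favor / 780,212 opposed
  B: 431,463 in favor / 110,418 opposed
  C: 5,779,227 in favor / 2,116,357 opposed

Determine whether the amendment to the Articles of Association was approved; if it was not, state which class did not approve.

A: a majority of 2593328 is 1296665; 1,296,665 required, 1,296,665 in favor — approved.
B: 3/4 of 575122 = 431341.50, rounded up to 431342; 431,342 required, 431,463 in favor — approved.
C: 3/5 of 9632903 = 5779741.80, rounded up to 5779742; 5,779,742 required, 5,779,227 in favor — not approved.

Not approved — the C shares did not give the required vote.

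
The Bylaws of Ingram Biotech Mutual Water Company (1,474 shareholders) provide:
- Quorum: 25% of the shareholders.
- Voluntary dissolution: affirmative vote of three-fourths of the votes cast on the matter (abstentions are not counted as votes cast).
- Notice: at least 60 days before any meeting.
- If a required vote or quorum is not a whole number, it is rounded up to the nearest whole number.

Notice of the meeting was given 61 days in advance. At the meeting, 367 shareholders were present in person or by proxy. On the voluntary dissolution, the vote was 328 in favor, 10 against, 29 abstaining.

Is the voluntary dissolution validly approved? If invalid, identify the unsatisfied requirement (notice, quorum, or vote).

Notice: 61 days given; 60 required. Satisfied.
Quorum: 25% of 1,474 = 368.50, rounded up to 369; 367 present. Not satisfied.
Vote: requires three-fourths of the votes cast (367 − 29 abstaining = 338); 3/4 of 338 = 253.50, rounded up to 254, so 254 needed; 328 in favor. Satisfied.

Invalid — quorum requirement not satisfied.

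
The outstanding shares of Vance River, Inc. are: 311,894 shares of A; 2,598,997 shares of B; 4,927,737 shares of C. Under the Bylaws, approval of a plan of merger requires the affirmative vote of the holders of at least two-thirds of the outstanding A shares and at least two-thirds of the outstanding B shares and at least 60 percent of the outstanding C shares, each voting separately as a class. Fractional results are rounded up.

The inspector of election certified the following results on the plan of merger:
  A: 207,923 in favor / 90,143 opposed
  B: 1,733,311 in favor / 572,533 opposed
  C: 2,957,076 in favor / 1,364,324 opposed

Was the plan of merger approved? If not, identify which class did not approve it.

A: 2/3 of 311894 = 207929.33, rounded up to 207930; 207,930 required, 207,923 in favor — not approved.
B: 2/3 of 2598997 = 1732664.67, rounded up to 1732665; 1,732,665 required, 1,733,311 in favor — approved.
C: 3/5 of 4927737 = 2956642.20, rounded up to 2956643; 2,956,643 required, 2,957,076 in favor — approved.

Not approved — the A shares did not give the required vote.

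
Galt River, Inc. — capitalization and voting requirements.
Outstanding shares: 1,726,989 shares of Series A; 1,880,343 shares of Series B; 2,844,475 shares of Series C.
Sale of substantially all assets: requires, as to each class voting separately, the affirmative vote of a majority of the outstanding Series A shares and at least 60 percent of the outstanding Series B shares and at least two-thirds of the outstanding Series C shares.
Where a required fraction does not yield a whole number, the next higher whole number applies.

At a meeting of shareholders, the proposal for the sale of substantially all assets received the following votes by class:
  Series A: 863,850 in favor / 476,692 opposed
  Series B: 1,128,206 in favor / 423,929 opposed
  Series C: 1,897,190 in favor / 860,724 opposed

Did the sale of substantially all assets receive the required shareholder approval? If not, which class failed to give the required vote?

Series A: a majority of 1726989 is 863495; 863,495 required, 863,850 in favor — approved.
Series B: 3/5 of 1880343 = 1128205.80, rounded up to 1128206; 1,128,206 required, 1,128,206 in favor — approved.
Series C: 2/3 of 2844475 = 1896316.67, rounded up to 1896317; 1,896,317 required, 1,897,190 in favor — approved.

Approved — every class gave the required vote.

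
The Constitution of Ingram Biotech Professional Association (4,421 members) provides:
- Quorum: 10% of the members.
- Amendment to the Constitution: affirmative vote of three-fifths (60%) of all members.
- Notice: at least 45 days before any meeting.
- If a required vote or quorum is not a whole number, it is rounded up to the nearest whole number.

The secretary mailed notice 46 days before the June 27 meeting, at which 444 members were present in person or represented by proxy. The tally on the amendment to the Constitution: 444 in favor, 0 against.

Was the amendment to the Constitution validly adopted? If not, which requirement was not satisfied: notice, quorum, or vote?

Invalid — vote requirement not satisfied.

Notice: 46 days given; 45 required. Satisfied.
Quorum: 10% of 4,421 = 442.10, rounded up to 443; 444 present. Satisfied.
Vote: requires three-fifths of all members (4,421); 3/5 of 4421 = 2652.60, rounded up to 2653, so 2,653 needed; 444 in favor. Not satisfied.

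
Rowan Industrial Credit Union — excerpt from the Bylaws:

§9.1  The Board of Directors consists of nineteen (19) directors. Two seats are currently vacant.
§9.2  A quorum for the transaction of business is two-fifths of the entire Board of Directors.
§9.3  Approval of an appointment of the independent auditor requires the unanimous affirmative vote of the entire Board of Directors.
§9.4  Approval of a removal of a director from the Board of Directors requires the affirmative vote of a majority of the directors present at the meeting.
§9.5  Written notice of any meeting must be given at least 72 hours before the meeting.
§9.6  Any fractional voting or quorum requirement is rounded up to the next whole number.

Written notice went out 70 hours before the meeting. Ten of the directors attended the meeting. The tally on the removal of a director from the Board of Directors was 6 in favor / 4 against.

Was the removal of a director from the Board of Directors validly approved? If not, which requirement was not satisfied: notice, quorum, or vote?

Invalid — notice requirement not satisfied.

Notice: 70 hours given; 72 required (70 < 72). Not satisfied.
Quorum: 10 present; quorum is 8. Satisfied.
Vote: the removal of a director from the Board of Directors requires a majority of the directors present (10). A majority of 10 is 6, so 6 affirmative votes are needed; 6 voted in favor. Satisfied.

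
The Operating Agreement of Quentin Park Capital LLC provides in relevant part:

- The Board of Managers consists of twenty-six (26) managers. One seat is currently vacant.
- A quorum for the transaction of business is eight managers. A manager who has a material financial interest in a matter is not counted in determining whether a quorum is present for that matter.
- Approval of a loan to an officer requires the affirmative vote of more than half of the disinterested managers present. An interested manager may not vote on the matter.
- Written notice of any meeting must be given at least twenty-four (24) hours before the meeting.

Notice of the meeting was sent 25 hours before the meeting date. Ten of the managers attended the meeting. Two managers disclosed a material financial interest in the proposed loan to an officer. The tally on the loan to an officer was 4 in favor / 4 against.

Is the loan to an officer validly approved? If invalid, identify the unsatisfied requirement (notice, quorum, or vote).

Invalid — vote requirement not satisfied.

Notice: 25 hours given; 24 required (25 ≥ 24). Satisfied.
Quorum: 10 present, but the 2 interested managers do not count, leaving 8. Quorum is 8. Satisfied.
Vote: the loan to an officer requires a majority of the disinterested managers present (10 − 2 = 8). A majority of 8 is 5, so 5 affirmative votes are needed; 4 voted in favor. Not satisfied.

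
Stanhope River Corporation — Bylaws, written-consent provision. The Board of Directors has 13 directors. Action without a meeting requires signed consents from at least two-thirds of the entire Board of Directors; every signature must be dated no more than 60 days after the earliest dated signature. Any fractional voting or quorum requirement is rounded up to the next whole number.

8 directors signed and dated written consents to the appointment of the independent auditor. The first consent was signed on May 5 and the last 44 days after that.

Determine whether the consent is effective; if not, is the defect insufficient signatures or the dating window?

Not effective — insufficient signatures.

Signatures required: at least two-thirds of 13 — 2/3 of 13 = 8.67, rounded up to 9, so 9 needed; 8 signed. Insufficient.
Dating window: the latest signature is 44 days after the earliest; the limit is 60 days. Within the window.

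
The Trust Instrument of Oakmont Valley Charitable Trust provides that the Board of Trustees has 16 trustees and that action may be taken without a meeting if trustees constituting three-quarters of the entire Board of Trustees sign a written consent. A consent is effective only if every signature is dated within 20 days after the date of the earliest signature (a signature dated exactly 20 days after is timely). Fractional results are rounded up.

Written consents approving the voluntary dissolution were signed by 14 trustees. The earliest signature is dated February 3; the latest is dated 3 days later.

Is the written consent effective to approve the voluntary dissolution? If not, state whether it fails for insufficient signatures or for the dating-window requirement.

Effective — both the signature and dating-window requirements are satisfied.

Signatures required: three-quarters of 16 — 3/4 of 16 = 12, so 12 needed; 14 signed. Sufficient.
Dating window: the latest signature is 3 days after the earliest; the limit is 20 days. Within the window.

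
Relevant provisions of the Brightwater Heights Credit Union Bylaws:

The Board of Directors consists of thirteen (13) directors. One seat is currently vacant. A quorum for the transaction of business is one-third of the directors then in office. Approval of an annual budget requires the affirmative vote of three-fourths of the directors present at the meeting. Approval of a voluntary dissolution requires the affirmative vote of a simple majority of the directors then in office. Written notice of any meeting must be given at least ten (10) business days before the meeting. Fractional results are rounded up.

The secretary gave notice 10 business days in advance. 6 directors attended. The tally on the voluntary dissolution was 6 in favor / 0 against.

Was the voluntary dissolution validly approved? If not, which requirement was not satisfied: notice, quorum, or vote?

Notice: 10 business days given; 10 required (10 ≥ 10). Satisfied.
Quorum: 6 present; quorum is 4. Satisfied.
Vote: the voluntary dissolution requires a majority of the directors then in office (12). A majority of 12 is 7, so 7 affirmative votes are needed; 6 voted in favor. Not satisfied.

Invalid — vote requirement not satisfied.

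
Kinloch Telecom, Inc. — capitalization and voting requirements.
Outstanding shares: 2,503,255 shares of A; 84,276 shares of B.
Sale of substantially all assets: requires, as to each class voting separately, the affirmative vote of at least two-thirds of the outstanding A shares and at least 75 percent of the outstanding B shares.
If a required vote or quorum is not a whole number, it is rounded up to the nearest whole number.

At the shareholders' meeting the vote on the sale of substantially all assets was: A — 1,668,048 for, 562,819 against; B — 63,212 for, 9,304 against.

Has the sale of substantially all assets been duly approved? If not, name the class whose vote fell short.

Not approved — the A shares did not give the required vote.

A: 2/3 of 2503255 = 1668836.67, rounded up to 1668837; 1,668,837 required, 1,668,048 in favor — not approved.
B: 3/4 of 84276 = 63207; 63,207 required, 63,212 in favor — approved.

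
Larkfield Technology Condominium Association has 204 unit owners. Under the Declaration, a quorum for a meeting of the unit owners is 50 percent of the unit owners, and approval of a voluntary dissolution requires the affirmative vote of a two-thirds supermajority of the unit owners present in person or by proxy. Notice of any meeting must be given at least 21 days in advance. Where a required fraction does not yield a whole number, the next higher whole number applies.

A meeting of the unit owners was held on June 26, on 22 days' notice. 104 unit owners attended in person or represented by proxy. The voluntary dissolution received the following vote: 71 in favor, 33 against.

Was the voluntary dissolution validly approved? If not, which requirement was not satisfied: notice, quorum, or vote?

Notice: 22 days given; 21 required. Satisfied.
Quorum: 50% of 204 = 102; 104 present. Satisfied.
Vote: requires two-thirds of those present (104); 2/3 of 104 = 69.33, rounded up to 70, so 70 needed; 71 in favor. Satisfied.

Valid — all requirements satisfied.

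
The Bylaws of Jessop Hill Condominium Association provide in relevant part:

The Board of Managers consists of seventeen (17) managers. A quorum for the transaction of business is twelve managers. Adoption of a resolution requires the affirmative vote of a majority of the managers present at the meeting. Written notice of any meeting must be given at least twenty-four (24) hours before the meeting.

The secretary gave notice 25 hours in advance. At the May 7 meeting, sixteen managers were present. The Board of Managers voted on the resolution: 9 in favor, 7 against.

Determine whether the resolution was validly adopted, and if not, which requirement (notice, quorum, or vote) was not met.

Valid — all requirements satisfied.

Notice: 25 hours given; 24 required (25 ≥ 24). Satisfied.
Quorum: 16 present; quorum is 12. Satisfied.
Vote: the resolution requires a majority of the managers present (16). A majority of 16 is 9, so 9 affirmative votes are needed; 9 voted in favor. Satisfied.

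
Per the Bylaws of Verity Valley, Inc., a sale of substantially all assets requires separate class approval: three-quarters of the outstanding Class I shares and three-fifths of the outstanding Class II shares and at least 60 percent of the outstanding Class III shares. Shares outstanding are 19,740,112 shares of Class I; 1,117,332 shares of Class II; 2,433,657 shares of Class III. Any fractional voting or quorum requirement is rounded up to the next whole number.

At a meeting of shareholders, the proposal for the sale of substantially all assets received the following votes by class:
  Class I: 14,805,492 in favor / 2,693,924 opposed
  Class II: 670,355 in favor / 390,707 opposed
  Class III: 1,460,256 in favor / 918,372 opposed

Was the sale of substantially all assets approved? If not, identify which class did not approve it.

Not approved — the Class II shares did not give the required vote.

Class I: 3/4 of 19740112 = 14805084; 14,805,084 required, 14,805,492 in favor — approved.
Class II: 3/5 of 1117332 = 670399.20, rounded up to 670400; 670,400 required, 670,355 in favor — not approved.
Class III: 3/5 of 2433657 = 1460194.20, rounded up to 1460195; 1,460,195 required, 1,460,256 in favor — approved.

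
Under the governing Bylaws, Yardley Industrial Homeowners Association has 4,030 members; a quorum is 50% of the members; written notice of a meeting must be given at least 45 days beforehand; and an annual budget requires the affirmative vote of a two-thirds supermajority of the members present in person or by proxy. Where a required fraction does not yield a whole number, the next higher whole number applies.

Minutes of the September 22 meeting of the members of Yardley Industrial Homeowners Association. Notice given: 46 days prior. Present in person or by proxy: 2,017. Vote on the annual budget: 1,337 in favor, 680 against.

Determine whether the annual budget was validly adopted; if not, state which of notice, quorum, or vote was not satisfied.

Invalid — vote requirement not satisfied.

Notice: 46 days given; 45 required. Satisfied.
Quorum: 50% of 4,030 = 2,015; 2,017 present. Satisfied.
Vote: requires two-thirds of those present (2,017); 2/3 of 2017 = 1344.67, rounded up to 1345, so 1,345 needed; 1,337 in favor. Not satisfied.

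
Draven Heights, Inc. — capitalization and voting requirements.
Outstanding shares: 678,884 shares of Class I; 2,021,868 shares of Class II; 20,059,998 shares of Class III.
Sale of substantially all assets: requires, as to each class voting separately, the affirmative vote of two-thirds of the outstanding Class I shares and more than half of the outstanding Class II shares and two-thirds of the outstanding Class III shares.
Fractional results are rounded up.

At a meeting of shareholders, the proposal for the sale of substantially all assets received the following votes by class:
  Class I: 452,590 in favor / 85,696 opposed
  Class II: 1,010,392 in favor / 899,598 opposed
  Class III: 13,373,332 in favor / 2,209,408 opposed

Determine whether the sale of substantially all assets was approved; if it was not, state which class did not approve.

Class I: 2/3 of 678884 = 452589.33, rounded up to 452590; 452,590 required, 452,590 in favor — approved.
Class II: a majority of 2021868 is 1010935; 1,010,935 required, 1,010,392 in favor — not approved.
Class III: 2/3 of 20059998 = 13373332; 13,373,332 required, 13,373,332 in favor — approved.

Not approved — the Class II shares did not give the required vote.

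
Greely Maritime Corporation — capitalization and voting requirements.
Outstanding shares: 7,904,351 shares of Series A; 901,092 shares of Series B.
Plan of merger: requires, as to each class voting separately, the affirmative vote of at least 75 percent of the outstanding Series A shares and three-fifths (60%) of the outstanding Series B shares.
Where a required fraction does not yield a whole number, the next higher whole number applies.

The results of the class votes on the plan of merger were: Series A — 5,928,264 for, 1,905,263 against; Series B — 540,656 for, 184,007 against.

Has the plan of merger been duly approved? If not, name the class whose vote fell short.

Approved — every class gave the required vote.

Series A: 3/4 of 7904351 = 5928263.25, rounded up to 5928264; 5,928,264 required, 5,928,264 in favor — approved.
Series B: 3/5 of 901092 = 540655.20, rounded up to 540656; 540,656 required, 540,656 in favor — approved.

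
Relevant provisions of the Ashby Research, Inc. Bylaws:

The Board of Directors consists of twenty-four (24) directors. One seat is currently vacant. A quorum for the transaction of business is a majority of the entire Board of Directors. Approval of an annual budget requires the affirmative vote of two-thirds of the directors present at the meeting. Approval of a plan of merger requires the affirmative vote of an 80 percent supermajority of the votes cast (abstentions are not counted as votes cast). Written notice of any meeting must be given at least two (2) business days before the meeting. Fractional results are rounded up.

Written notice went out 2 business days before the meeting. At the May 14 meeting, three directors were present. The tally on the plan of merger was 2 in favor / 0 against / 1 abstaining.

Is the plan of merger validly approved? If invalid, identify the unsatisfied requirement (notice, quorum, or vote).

Invalid — quorum requirement not satisfied.

Notice: 2 business days given; 2 required (2 ≥ 2). Satisfied.
Quorum: 3 present; quorum is 13. Not satisfied.
Vote: the plan of merger requires four-fifths of the votes cast (3 present − 1 abstaining = 2). 4/5 of 2 = 1.60, rounded up to 2, so 2 affirmative votes are needed; 2 voted in favor. Satisfied. (Moot — without a quorum no business can be validly transacted.)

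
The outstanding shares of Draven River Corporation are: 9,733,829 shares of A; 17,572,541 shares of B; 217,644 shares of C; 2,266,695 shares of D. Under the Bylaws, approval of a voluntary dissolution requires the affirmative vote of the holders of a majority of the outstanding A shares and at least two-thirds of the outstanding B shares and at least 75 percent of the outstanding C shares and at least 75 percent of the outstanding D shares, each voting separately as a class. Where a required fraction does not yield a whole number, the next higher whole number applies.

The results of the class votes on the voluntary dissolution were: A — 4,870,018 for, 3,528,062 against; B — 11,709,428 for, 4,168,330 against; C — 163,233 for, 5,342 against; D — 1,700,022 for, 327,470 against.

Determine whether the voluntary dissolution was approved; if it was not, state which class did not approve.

A: a majority of 9733829 is 4866915; 4,866,915 required, 4,870,018 in favor — approved.
B: 2/3 of 17572541 = 11715027.33, rounded up to 11715028; 11,715,028 required, 11,709,428 in favor — not approved.
C: 3/4 of 217644 = 163233; 163,233 required, 163,233 in favor — approved.
D: 3/4 of 2266695 = 1700021.25, rounded up to 1700022; 1,700,022 required, 1,700,022 in favor — approved.

Not approved — the B shares did not give the required vote.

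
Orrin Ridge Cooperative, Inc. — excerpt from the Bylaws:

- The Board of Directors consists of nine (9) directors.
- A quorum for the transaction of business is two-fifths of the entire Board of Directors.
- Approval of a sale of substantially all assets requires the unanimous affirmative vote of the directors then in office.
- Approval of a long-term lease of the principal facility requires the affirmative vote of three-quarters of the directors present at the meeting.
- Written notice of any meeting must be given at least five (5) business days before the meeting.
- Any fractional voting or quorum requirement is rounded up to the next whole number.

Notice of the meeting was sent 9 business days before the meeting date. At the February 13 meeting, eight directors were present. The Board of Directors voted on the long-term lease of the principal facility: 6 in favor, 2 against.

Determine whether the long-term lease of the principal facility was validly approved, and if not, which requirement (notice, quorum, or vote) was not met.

Valid — all requirements satisfied.

Notice: 9 business days given; 5 required (9 ≥ 5). Satisfied.
Quorum: 8 present; quorum is 4. Satisfied.
Vote: the long-term lease of the principal facility requires three-fourths of the directors present (8). 3/4 of 8 = 6, so 6 affirmative votes are needed; 6 voted in favor. Satisfied.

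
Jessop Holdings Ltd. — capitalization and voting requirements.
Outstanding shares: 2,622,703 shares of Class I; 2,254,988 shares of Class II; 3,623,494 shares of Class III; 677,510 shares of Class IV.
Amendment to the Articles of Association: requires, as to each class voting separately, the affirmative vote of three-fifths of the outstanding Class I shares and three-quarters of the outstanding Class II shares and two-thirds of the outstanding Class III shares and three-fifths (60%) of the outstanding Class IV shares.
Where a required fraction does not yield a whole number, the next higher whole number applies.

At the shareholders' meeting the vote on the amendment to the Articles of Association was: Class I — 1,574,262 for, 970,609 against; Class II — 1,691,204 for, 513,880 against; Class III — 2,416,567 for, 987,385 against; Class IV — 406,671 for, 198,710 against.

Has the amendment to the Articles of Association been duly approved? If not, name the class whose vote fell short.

Class I: 3/5 of 2622703 = 1573621.80, rounded up to 1573622; 1,573,622 required, 1,574,262 in favor — approved.
Class II: 3/4 of 2254988 = 1691241; 1,691,241 required, 1,691,204 in favor — not approved.
Class III: 2/3 of 3623494 = 2415662.67, rounded up to 2415663; 2,415,663 required, 2,416,567 in favor — approved.
Class IV: 3/5 of 677510 = 406506; 406,506 required, 406,671 in favor — approved.

Not approved — the Class II shares did not give the required vote.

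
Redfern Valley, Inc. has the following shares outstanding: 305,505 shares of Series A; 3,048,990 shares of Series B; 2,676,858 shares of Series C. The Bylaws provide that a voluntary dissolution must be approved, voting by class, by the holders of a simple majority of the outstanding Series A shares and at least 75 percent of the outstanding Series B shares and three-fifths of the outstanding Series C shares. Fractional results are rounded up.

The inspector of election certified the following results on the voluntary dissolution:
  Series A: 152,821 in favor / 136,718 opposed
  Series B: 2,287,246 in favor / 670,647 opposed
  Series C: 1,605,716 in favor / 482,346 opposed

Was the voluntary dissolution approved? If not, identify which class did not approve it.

Not approved — the Series C shares did not give the required vote.

Series A: a majority of 305505 is 152753; 152,753 required, 152,821 in favor — approved.
Series B: 3/4 of 3048990 = 2286742.50, rounded up to 2286743; 2,286,743 required, 2,287,246 in favor — approved.
Series C: 3/5 of 2676858 = 1606114.80, rounded up to 1606115; 1,606,115 required, 1,605,716 in favor — not approved.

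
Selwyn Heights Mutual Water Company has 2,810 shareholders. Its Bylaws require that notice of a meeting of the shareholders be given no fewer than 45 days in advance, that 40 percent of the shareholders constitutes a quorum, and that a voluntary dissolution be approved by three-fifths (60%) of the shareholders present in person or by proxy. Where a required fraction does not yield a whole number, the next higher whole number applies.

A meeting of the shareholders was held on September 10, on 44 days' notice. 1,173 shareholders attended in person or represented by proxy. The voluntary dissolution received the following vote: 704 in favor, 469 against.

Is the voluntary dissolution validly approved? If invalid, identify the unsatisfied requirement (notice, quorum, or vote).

Notice: 44 days given; 45 required. Not satisfied.
Quorum: 40% of 2,810 = 1,124; 1,173 present. Satisfied.
Vote: requires three-fifths of those present (1,173); 3/5 of 1173 = 703.80, rounded up to 704, so 704 needed; 704 in favor. Satisfied.

Invalid — notice requirement not satisfied.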